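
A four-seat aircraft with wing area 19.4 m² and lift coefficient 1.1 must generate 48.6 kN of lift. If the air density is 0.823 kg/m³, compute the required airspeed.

v = 74.4 m/s

L = ½ρv²S·CL ⇒ v = √(2L/(ρ·S·CL))
v = √(2 × 48600 / (0.823 × 19.4 × 1.1)) = √5534 = 74.4 m/s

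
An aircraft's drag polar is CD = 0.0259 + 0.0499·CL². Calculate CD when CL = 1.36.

CD = 0.118

CD = 0.0259 + 0.0499 × 1.36² = 0.0259 + 0.0923 = 0.118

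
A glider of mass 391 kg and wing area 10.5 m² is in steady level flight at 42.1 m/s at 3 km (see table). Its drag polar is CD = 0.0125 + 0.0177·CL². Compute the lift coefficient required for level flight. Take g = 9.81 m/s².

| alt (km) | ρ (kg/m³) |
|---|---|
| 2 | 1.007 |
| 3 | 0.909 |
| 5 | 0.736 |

At 3 km, from the table: ρ = 0.909 kg/m³.
In steady level flight, lift balances weight: W = mg = 391 × 9.81 = 3835.7 N.
Dynamic pressure q = 0.5 × 0.909 × 42.1² = 805.6 Pa.
CL = 2W/(ρv²S) = 2×3835.7/(0.909×42.1²×10.5) = 0.4535.

CL = 0.453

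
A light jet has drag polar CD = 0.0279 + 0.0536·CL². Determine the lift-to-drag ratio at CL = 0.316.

L/D = 9.5

CD = 0.0279 + 0.0536 × 0.316² = 0.03325
L/D = CL/CD = 0.316 / 0.03325 = 9.5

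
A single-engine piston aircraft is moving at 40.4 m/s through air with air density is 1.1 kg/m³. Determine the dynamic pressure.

q = 898 Pa

q = ½ρv² = ½ × 1.1 × 40.4² = 898 Pa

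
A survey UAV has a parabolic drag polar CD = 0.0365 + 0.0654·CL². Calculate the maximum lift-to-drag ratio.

For CD = CD0 + K·CL², (L/D)max occurs at CL* = √(CD0/K) and equals 1/(2√(K·CD0)).
(L/D)max = 1/(2√(0.0654 × 0.0365)) = 1/(2 × 0.04886) = 10.2

(L/D)max = 10.2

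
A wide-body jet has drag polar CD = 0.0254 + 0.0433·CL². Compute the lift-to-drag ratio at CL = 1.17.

CD = 0.0254 + 0.0433 × 1.17² = 0.08467
L/D = CL/CD = 1.17 / 0.08467 = 13.8

L/D = 13.8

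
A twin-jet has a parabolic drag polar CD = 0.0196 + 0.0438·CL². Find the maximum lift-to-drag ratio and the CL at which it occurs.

For CD = CD0 + K·CL², (L/D)max occurs at CL* = √(CD0/K) and equals 1/(2√(K·CD0)).
(L/D)max = 1/(2√(0.0438 × 0.0196)) = 1/(2 × 0.0293) = 17.1
CL* = √(0.0196/0.0438) = 0.669

(L/D)max = 17.1, at CL = 0.669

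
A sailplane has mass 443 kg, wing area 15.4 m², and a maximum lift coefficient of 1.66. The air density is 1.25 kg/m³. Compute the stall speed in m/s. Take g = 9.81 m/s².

V_stall = 16.5 m/s

At stall, lift equals weight: L = W = m·g = 443 × 9.81 = 4346 N.
V_stall = √(2W/(ρ·S·CL,max)) = √(2 × 4346 / (1.25 × 15.4 × 1.66))
V_stall = √272 = 16.5 m/s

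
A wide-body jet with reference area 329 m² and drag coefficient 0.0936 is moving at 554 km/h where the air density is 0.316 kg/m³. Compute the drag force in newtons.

D = 1.15×10^5 N

Convert speed: v = 554 km/h ÷ 3.6 = 153.9 m/s.
Dynamic pressure q = ½ρv² = ½ × 0.316 × 153.9² = 3742 Pa.
D = q·S·CD = 3742 × 329 × 0.0936 = 1.15×10^5 N ≈ 115 kN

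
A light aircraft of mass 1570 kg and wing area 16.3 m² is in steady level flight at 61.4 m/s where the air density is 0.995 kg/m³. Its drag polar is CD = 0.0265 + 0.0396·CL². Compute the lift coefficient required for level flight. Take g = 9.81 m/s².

Level flight ⇒ L = W = m·g = 1570 × 9.81 = 15402 N.
Dynamic pressure q = 0.5 × 0.995 × 61.4² = 1876 Pa.
CL = 2W/(ρv²S) = 2×15402/(0.995×61.4²×16.3) = 0.5038.

CL = 0.504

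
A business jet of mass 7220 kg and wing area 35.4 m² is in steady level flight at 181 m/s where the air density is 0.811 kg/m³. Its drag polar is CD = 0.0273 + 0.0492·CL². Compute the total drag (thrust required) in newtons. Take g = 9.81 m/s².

D = 13400 N

In steady level flight, lift balances weight: W = mg = 7220 × 9.81 = 70828 N.
q = ½ρv² = ½ × 0.811 × 181² = 13280 Pa.
Required CL = L/(qS) = 70828/(13280·35.4) = 0.1506.
CD = 0.0273 + 0.0492 × 0.1506² = 0.02842.
D = q·S·CD = 13280 × 35.4 × 0.02842 = 13360 N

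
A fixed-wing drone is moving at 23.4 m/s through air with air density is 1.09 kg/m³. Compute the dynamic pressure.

q = ½ρv² = ½ × 1.09 × 23.4² = 298 Pa

q = 298 Pa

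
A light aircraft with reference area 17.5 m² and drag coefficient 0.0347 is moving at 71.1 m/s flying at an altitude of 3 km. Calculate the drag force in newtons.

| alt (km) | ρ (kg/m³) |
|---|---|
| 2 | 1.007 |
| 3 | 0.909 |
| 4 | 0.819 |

At 3 km, from the table: ρ = 0.909 kg/m³.
D = ½ρv²S·CD = ½ × 0.909 × 71.1² × 17.5 × 0.0347 = 1400 N

D = 1400 N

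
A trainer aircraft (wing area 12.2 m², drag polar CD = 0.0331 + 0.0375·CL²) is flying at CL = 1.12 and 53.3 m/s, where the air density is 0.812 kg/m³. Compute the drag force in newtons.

D = 1130 N

CD = 0.0331 + 0.0375 × 1.12² = 0.08014
D = ½ρv²S·CD = ½ × 0.812 × 53.3² × 12.2 × 0.08014 = 1130 N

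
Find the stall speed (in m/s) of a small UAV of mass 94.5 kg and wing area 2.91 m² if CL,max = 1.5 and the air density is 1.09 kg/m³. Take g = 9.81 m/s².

V_stall = 19.7 m/s

At stall, lift equals weight: L = W = m·g = 94.5 × 9.81 = 927 N.
From L = ½ρV²S·CL,max = W: V_stall = √(2W/(ρSCL,max)) = √(2·927/(1.09·2.91·1.5))
V_stall = √389.7 = 19.7 m/s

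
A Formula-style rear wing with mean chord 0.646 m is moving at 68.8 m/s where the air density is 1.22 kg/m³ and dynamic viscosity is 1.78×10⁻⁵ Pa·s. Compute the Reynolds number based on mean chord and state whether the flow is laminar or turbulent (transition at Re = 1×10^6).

Re = 3.05×10^6 (turbulent)

Re = ρ·v·c/μ = 1.22 × 68.8 × 0.646 / (1.78×10⁻⁵) = 3.05×10^6
Since 3.05×10^6 > 1×10^6, the flow is turbulent.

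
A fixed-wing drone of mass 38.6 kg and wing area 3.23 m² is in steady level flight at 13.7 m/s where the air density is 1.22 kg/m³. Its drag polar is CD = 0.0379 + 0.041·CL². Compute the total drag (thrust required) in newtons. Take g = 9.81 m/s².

Weight W = mg = 38.6 × 9.81 = 378.67 N; in level flight L = W.
Dynamic pressure q = 0.5 × 1.22 × 13.7² = 114.5 Pa.
CL = 2W/(ρv²S) = 2×378.67/(1.22×13.7²×3.23) = 1.024.
CD = 0.0379 + 0.041 × 1.024² = 0.08089.
D = q·S·CD = 114.5 × 3.23 × 0.08089 = 29.91 N

D = 29.9 N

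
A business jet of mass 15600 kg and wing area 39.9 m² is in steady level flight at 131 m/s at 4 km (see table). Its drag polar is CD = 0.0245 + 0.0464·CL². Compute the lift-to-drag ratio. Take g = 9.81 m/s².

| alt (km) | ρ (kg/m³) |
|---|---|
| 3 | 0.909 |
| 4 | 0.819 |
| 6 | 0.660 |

At 4 km, from the table: ρ = 0.819 kg/m³.
In steady level flight, lift balances weight: W = mg = 15600 × 9.81 = 1.5304×10^5 N.
q = ½ρv² = ½ × 0.819 × 131² = 7027 Pa.
CL = W/(q·S) = 1.5304×10^5 / (7027 × 39.9) = 0.5458.
CD = 0.0245 + 0.0464 × 0.5458² = 0.03832.
L/D = CL/CD = 0.5458 / 0.03832 = 14.2

L/D = 14.2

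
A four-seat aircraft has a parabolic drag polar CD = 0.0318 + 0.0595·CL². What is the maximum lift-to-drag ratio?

(L/D)max = 11.5

For CD = CD0 + K·CL², (L/D)max occurs at CL* = √(CD0/K) and equals 1/(2√(K·CD0)).
(L/D)max = 1/(2√(0.0595 × 0.0318)) = 1/(2 × 0.0435) = 11.5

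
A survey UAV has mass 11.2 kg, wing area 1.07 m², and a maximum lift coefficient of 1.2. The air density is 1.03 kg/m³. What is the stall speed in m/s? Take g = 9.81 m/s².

Stall occurs when L = W at CL,max. W = mg = 11.2 × 9.81 = 109.9 N.
V_stall = √(2W/(ρ·S·CL,max)) = √(2 × 109.9 / (1.03 × 1.07 × 1.2))
V_stall = √166.2 = 12.9 m/s

V_stall = 12.9 m/s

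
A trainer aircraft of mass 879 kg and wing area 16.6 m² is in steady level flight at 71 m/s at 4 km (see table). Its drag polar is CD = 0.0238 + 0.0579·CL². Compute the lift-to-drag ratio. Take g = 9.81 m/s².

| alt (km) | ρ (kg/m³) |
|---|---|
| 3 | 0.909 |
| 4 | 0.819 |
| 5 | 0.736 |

L/D = 9.16

At 4 km, from the table: ρ = 0.819 kg/m³.
Level flight ⇒ L = W = m·g = 879 × 9.81 = 8623 N.
Dynamic pressure q = 0.5 × 0.819 × 71² = 2064 Pa.
CL = 2W/(ρv²S) = 2×8623/(0.819×71²×16.6) = 0.2516.
CD = 0.0238 + 0.0579 × 0.2516² = 0.02747.
L/D = CL/CD = 0.2516 / 0.02747 = 9.16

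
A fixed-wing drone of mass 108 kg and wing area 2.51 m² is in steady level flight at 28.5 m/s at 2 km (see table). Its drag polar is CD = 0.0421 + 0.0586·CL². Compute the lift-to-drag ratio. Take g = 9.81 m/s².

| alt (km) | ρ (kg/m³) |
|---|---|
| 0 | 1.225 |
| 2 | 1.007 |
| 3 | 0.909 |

At 2 km, from the table: ρ = 1.007 kg/m³.
In steady level flight, lift balances weight: W = mg = 108 × 9.81 = 1059.5 N.
q = ½ρv² = ½ × 1.007 × 28.5² = 409 Pa.
Required CL = L/(qS) = 1059.5/(409·2.51) = 1.032.
CD = 0.0421 + 0.0586 × 1.032² = 0.1045.
L/D = CL/CD = 1.032 / 0.1045 = 9.87

L/D = 9.87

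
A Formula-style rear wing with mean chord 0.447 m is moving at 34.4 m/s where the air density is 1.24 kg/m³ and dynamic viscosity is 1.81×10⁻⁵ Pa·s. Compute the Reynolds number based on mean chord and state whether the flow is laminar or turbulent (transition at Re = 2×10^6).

Re = 1.05×10^6 (laminar)

Re = ρ·v·c/μ = 1.24 × 34.4 × 0.447 / (1.81×10⁻⁵) = 1.05×10^6
Since 1.05×10^6 < 2×10^6, the flow is laminar.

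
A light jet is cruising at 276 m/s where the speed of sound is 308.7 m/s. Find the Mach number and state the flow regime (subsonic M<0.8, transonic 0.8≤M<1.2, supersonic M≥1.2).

M = 0.894 (transonic)

M = v/a = 276 / 308.7 = 0.894
M = 0.894 → transonic.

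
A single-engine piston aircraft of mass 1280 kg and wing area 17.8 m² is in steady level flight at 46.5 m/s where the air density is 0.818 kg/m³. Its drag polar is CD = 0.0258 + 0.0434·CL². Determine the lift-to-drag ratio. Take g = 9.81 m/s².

L/D = 14.9

Level flight ⇒ L = W = m·g = 1280 × 9.81 = 12557 N.
Dynamic pressure q = 0.5 × 0.818 × 46.5² = 884.4 Pa.
CL = W/(q·S) = 12557 / (884.4 × 17.8) = 0.7977.
CD = 0.0258 + 0.0434 × 0.7977² = 0.05342.
L/D = CL/CD = 0.7977 / 0.05342 = 14.9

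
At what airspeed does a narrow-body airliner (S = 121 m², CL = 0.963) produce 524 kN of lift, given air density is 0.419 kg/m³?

v = 147 m/s

L = ½ρv²S·CL ⇒ v = √(2L/(ρ·S·CL))
v = √(2 × 5.24×10^5 / (0.419 × 121 × 0.963)) = √21470 = 147 m/s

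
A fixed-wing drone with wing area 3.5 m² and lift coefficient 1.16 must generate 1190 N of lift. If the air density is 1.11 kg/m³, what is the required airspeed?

L = ½ρv²S·CL ⇒ v = √(2L/(ρ·S·CL))
v = √(2 × 1190 / (1.11 × 3.5 × 1.16)) = √528.1 = 23 m/s

v = 23 m/s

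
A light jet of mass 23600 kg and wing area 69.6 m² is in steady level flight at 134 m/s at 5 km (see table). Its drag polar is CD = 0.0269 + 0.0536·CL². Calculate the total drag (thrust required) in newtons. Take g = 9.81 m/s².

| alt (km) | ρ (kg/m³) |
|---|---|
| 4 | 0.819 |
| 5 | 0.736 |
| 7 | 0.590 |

At 5 km, from the table: ρ = 0.736 kg/m³.
In steady level flight, lift balances weight: W = mg = 23600 × 9.81 = 2.3152×10^5 N.
Dynamic pressure q = 0.5 × 0.736 × 134² = 6608 Pa.
Required CL = L/(qS) = 2.3152×10^5/(6608·69.6) = 0.5034.
CD = 0.0269 + 0.0536 × 0.5034² = 0.04048.
D = q·S·CD = 6608 × 69.6 × 0.04048 = 18620 N

D = 18600 N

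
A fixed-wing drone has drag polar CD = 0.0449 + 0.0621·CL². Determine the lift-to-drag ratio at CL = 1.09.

L/D = 9.18

CD = 0.0449 + 0.0621 × 1.09² = 0.1187
L/D = CL/CD = 1.09 / 0.1187 = 9.18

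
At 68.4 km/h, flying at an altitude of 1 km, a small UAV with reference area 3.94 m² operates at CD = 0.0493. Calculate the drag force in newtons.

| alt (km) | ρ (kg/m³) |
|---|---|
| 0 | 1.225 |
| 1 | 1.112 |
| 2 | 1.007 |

At 1 km, from the table: ρ = 1.112 kg/m³.
Convert speed: v = 68.4 km/h ÷ 3.6 = 19 m/s.
Dynamic pressure q = ½ρv² = ½ × 1.112 × 19² = 200.7 Pa.
D = q·S·CD = 200.7 × 3.94 × 0.0493 = 39 N

D = 39 N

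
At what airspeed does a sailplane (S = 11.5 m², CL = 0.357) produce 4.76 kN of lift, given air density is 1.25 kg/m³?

L = ½ρv²S·CL ⇒ v = √(2L/(ρ·S·CL))
v = √(2 × 4760 / (1.25 × 11.5 × 0.357)) = √1855 = 43.1 m/s

v = 43.1 m/s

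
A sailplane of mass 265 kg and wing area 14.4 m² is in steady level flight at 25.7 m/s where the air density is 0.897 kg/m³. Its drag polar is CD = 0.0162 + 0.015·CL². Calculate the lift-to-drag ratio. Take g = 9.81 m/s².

In steady level flight, lift balances weight: W = mg = 265 × 9.81 = 2599.7 N.
q = ½ρv² = ½ × 0.897 × 25.7² = 296.2 Pa.
CL = 2W/(ρv²S) = 2×2599.7/(0.897×25.7²×14.4) = 0.6094.
CD = 0.0162 + 0.015 × 0.6094² = 0.02177.
L/D = CL/CD = 0.6094 / 0.02177 = 28

L/D = 28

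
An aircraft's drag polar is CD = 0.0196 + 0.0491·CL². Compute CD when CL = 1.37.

CD = 0.112

CD = 0.0196 + 0.0491 × 1.37² = 0.0196 + 0.09216 = 0.112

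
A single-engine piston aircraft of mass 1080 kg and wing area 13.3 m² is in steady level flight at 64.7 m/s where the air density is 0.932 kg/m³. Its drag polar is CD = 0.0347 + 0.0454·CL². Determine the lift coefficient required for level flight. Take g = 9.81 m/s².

Level flight ⇒ L = W = m·g = 1080 × 9.81 = 10595 N.
Dynamic pressure q = 0.5 × 0.932 × 64.7² = 1951 Pa.
CL = W/(q·S) = 10595 / (1951 × 13.3) = 0.4084.

CL = 0.408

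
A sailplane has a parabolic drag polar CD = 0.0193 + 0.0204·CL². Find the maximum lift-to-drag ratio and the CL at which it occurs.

For CD = CD0 + K·CL², (L/D)max occurs at CL* = √(CD0/K) and equals 1/(2√(K·CD0)).
(L/D)max = 1/(2√(0.0204 × 0.0193)) = 1/(2 × 0.01984) = 25.2
CL* = √(0.0193/0.0204) = 0.973

(L/D)max = 25.2, at CL = 0.973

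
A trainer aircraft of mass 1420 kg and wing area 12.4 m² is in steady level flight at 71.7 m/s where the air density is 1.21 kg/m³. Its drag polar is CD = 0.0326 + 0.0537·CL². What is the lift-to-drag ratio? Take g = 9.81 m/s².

L/D = 9.12

In steady level flight, lift balances weight: W = mg = 1420 × 9.81 = 13930 N.
q = ½ρv² = ½ × 1.21 × 71.7² = 3110 Pa.
Required CL = L/(qS) = 13930/(3110·12.4) = 0.3612.
CD = 0.0326 + 0.0537 × 0.3612² = 0.03961.
L/D = CL/CD = 0.3612 / 0.03961 = 9.12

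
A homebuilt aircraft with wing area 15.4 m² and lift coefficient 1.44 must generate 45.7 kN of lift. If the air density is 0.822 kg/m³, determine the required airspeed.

L = ½ρv²S·CL ⇒ v = √(2L/(ρ·S·CL))
v = √(2 × 45700 / (0.822 × 15.4 × 1.44)) = √5014 = 70.8 m/s

v = 70.8 m/s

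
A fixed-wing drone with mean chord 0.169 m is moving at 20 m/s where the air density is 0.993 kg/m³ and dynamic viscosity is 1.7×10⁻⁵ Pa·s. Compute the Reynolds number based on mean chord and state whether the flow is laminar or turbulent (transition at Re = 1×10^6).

Re = ρ·v·c/μ = 0.993 × 20 × 0.169 / (1.7×10⁻⁵) = 1.97×10^5
Since 1.97×10^5 < 1×10^6, the flow is laminar.

Re = 1.97×10^5 (laminar)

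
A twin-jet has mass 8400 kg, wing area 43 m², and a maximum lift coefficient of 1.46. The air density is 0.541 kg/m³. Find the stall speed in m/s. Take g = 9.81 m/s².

V_stall = 69.7 m/s

At stall, lift equals weight: L = W = m·g = 8400 × 9.81 = 82400 N.
V_stall = √(2W/(ρ·S·CL,max)) = √(2 × 82400 / (0.541 × 43 × 1.46))
V_stall = √4852 = 69.7 m/s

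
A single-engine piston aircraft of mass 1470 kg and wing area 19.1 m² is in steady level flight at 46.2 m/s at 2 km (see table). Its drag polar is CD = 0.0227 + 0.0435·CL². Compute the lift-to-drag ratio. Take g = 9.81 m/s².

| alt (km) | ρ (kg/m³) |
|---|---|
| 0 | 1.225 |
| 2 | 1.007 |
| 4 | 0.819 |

L/D = 15.9

At 2 km, from the table: ρ = 1.007 kg/m³.
Level flight ⇒ L = W = m·g = 1470 × 9.81 = 14421 N.
Dynamic pressure q = 0.5 × 1.007 × 46.2² = 1075 Pa.
Required CL = L/(qS) = 14421/(1075·19.1) = 0.7025.
CD = 0.0227 + 0.0435 × 0.7025² = 0.04417.
L/D = CL/CD = 0.7025 / 0.04417 = 15.9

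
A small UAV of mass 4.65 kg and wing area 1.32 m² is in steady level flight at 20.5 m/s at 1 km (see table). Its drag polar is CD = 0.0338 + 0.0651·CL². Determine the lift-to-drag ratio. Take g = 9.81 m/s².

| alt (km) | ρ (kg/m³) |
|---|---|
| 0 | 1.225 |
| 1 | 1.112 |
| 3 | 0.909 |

At 1 km, from the table: ρ = 1.112 kg/m³.
Level flight ⇒ L = W = m·g = 4.65 × 9.81 = 45.617 N.
Dynamic pressure q = 0.5 × 1.112 × 20.5² = 233.7 Pa.
CL = W/(q·S) = 45.617 / (233.7 × 1.32) = 0.1479.
CD = 0.0338 + 0.0651 × 0.1479² = 0.03522.
L/D = CL/CD = 0.1479 / 0.03522 = 4.2

L/D = 4.2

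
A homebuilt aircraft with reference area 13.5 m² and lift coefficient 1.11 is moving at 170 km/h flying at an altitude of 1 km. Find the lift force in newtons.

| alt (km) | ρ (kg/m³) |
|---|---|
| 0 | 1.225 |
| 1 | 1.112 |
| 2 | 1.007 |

At 1 km, from the table: ρ = 1.112 kg/m³.
Convert speed: v = 170 km/h ÷ 3.6 = 47.22 m/s.
Dynamic pressure q = ½ρv² = ½ × 1.112 × 47.22² = 1240 Pa.
L = q·S·CL = 1240 × 13.5 × 1.11 = 18600 N ≈ 18.6 kN

L = 18600 N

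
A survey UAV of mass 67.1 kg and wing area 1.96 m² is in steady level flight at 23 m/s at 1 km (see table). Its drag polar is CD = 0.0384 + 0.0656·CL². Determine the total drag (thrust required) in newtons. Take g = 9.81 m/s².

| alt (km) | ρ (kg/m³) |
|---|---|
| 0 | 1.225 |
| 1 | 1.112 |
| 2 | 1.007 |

At 1 km, from the table: ρ = 1.112 kg/m³.
In steady level flight, lift balances weight: W = mg = 67.1 × 9.81 = 658.25 N.
Dynamic pressure q = 0.5 × 1.112 × 23² = 294.1 Pa.
CL = W/(q·S) = 658.25 / (294.1 × 1.96) = 1.142.
CD = 0.0384 + 0.0656 × 1.142² = 0.1239.
D = q·S·CD = 294.1 × 1.96 × 0.1239 = 71.44 N

D = 71.4 N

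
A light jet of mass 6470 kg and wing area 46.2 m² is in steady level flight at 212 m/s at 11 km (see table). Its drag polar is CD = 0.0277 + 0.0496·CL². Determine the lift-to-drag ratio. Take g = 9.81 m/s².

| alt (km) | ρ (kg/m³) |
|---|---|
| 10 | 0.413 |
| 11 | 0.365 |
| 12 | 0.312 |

At 11 km, from the table: ρ = 0.365 kg/m³.
In steady level flight, lift balances weight: W = mg = 6470 × 9.81 = 63471 N.
q = ½ρv² = ½ × 0.365 × 212² = 8202 Pa.
CL = 2W/(ρv²S) = 2×63471/(0.365×212²×46.2) = 0.1675.
CD = 0.0277 + 0.0496 × 0.1675² = 0.02909.
L/D = CL/CD = 0.1675 / 0.02909 = 5.76

L/D = 5.76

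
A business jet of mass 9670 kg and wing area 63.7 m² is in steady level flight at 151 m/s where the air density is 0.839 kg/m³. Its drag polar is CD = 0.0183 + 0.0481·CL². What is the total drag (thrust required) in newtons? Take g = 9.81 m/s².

D = 11900 N

Weight W = mg = 9670 × 9.81 = 94863 N; in level flight L = W.
q = ½ρv² = ½ × 0.839 × 151² = 9565 Pa.
Required CL = L/(qS) = 94863/(9565·63.7) = 0.1557.
CD = 0.0183 + 0.0481 × 0.1557² = 0.01947.
D = q·S·CD = 9565 × 63.7 × 0.01947 = 11860 N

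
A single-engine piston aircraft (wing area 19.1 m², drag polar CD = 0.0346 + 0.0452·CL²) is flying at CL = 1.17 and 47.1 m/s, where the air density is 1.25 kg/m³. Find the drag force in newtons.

D = 2550 N

CD = 0.0346 + 0.0452 × 1.17² = 0.09647
D = ½ρv²S·CD = ½ × 1.25 × 47.1² × 19.1 × 0.09647 = 2550 N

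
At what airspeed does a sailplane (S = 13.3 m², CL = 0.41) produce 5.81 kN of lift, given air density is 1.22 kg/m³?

L = ½ρv²S·CL ⇒ v = √(2L/(ρ·S·CL))
v = √(2 × 5810 / (1.22 × 13.3 × 0.41)) = √1747 = 41.8 m/s

v = 41.8 m/s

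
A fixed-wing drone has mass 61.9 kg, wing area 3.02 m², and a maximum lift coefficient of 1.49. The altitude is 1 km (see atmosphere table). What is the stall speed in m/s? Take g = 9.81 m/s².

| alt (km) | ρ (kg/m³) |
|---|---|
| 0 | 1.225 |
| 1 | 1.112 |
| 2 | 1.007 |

V_stall = 15.6 m/s

At 1 km, from the table: ρ = 1.112 kg/m³.
Weight W = mg = 61.9 × 9.81 = 607.2 N.
From L = ½ρV²S·CL,max = W: V_stall = √(2W/(ρSCL,max)) = √(2·607.2/(1.112·3.02·1.49))
V_stall = √242.7 = 15.6 m/s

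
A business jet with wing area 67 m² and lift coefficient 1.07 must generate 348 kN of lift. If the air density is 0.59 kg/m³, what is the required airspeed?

v = 128 m/s

L = ½ρv²S·CL ⇒ v = √(2L/(ρ·S·CL))
v = √(2 × 3.48×10^5 / (0.59 × 67 × 1.07)) = √16460 = 128 m/s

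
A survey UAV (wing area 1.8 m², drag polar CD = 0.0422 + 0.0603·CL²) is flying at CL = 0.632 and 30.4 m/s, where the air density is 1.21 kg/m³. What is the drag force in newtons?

CD = 0.0422 + 0.0603 × 0.632² = 0.06629
D = ½ρv²S·CD = ½ × 1.21 × 30.4² × 1.8 × 0.06629 = 66.7 N

D = 66.7 N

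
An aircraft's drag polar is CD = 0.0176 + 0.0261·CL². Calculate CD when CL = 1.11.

CD = 0.0176 + 0.0261 × 1.11² = 0.0176 + 0.03216 = 0.0498

CD = 0.0498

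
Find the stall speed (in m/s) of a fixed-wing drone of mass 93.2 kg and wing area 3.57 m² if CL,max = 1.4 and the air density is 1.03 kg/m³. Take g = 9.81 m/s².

V_stall = 18.8 m/s

At stall, lift equals weight: L = W = m·g = 93.2 × 9.81 = 914.3 N.
From L = ½ρV²S·CL,max = W: V_stall = √(2W/(ρSCL,max)) = √(2·914.3/(1.03·3.57·1.4))
V_stall = √355.2 = 18.8 m/s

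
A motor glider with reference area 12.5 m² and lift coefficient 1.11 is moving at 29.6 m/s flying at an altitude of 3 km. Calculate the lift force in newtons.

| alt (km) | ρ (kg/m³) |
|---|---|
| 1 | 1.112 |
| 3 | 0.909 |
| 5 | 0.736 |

At 3 km, from the table: ρ = 0.909 kg/m³.
L = ½ρv²S·CL = ½ × 0.909 × 29.6² × 12.5 × 1.11 = 5530 N ≈ 5.53 kN

L = 5530 N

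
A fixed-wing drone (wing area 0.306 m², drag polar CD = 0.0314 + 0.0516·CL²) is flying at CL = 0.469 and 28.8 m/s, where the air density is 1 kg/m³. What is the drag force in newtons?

CD = 0.0314 + 0.0516 × 0.469² = 0.04275
D = ½ρv²S·CD = ½ × 1 × 28.8² × 0.306 × 0.04275 = 5.43 N

D = 5.43 N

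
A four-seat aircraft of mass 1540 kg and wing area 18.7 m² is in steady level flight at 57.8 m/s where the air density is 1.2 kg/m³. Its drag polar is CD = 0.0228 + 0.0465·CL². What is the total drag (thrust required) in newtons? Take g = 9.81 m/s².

D = 1140 N

Weight W = mg = 1540 × 9.81 = 15107 N; in level flight L = W.
Dynamic pressure q = 0.5 × 1.2 × 57.8² = 2005 Pa.
CL = 2W/(ρv²S) = 2×15107/(1.2×57.8²×18.7) = 0.403.
CD = 0.0228 + 0.0465 × 0.403² = 0.03035.
D = q·S·CD = 2005 × 18.7 × 0.03035 = 1138 N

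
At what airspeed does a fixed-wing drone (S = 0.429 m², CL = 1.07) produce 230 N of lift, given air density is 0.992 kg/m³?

v = 31.8 m/s

L = ½ρv²S·CL ⇒ v = √(2L/(ρ·S·CL))
v = √(2 × 230 / (0.992 × 0.429 × 1.07)) = √1010 = 31.8 m/s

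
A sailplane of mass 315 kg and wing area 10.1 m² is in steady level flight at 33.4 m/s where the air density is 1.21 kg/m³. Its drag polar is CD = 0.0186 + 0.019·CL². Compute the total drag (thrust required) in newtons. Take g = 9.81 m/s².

D = 153 N

Weight W = mg = 315 × 9.81 = 3090.2 N; in level flight L = W.
q = ½ρv² = ½ × 1.21 × 33.4² = 674.9 Pa.
CL = W/(q·S) = 3090.2 / (674.9 × 10.1) = 0.4533.
CD = 0.0186 + 0.019 × 0.4533² = 0.0225.
D = q·S·CD = 674.9 × 10.1 × 0.0225 = 153.4 N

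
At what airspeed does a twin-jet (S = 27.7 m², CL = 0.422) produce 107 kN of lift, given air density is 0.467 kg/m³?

v = 198 m/s

L = ½ρv²S·CL ⇒ v = √(2L/(ρ·S·CL))
v = √(2 × 1.07×10^5 / (0.467 × 27.7 × 0.422)) = √39200 = 198 m/s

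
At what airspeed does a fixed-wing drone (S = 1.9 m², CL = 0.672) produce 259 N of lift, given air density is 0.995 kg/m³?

v = 20.2 m/s

L = ½ρv²S·CL ⇒ v = √(2L/(ρ·S·CL))
v = √(2 × 259 / (0.995 × 1.9 × 0.672)) = √407.7 = 20.2 m/s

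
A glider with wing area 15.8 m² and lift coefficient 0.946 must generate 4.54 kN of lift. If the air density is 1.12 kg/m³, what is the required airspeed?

L = ½ρv²S·CL ⇒ v = √(2L/(ρ·S·CL))
v = √(2 × 4540 / (1.12 × 15.8 × 0.946)) = √542.4 = 23.3 m/s

v = 23.3 m/s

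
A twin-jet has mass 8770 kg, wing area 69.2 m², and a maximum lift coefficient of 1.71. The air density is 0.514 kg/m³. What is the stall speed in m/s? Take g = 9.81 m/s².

Stall occurs when L = W at CL,max. W = mg = 8770 × 9.81 = 86030 N.
V_stall = √(2W/(ρ·S·CL,max)) = √(2 × 86030 / (0.514 × 69.2 × 1.71))
V_stall = √2829 = 53.2 m/s

V_stall = 53.2 m/s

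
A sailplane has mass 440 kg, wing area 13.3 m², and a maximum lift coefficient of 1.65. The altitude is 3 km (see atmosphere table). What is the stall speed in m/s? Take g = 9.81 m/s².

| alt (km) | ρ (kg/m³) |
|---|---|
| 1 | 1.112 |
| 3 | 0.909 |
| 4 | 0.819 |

At 3 km, from the table: ρ = 0.909 kg/m³.
Stall occurs when L = W at CL,max. W = mg = 440 × 9.81 = 4316 N.
V_stall = √(2W/(ρ·S·CL,max)) = √(2 × 4316 / (0.909 × 13.3 × 1.65))
V_stall = √432.8 = 20.8 m/s

V_stall = 20.8 m/s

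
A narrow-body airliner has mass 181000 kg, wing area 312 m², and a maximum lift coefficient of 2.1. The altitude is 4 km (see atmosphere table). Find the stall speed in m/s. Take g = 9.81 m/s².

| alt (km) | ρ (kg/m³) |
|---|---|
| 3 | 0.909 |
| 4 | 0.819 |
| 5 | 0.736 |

V_stall = 81.4 m/s

At 4 km, from the table: ρ = 0.819 kg/m³.
Weight W = mg = 181000 × 9.81 = 1.776×10^6 N.
V_stall = √(2W/(ρ·S·CL,max)) = √(2 × 1.776×10^6 / (0.819 × 312 × 2.1))
V_stall = √6618 = 81.4 m/s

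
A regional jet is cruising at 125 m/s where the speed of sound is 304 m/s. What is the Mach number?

M = v/a = 125 / 304 = 0.411

M = 0.411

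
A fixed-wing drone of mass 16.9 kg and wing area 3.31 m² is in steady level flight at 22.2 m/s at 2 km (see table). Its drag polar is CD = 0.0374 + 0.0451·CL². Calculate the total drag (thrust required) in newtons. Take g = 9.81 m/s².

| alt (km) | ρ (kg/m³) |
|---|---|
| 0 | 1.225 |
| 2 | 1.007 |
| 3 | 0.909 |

At 2 km, from the table: ρ = 1.007 kg/m³.
In steady level flight, lift balances weight: W = mg = 16.9 × 9.81 = 165.79 N.
q = ½ρv² = ½ × 1.007 × 22.2² = 248.1 Pa.
CL = 2W/(ρv²S) = 2×165.79/(1.007×22.2²×3.31) = 0.2018.
CD = 0.0374 + 0.0451 × 0.2018² = 0.03924.
D = q·S·CD = 248.1 × 3.31 × 0.03924 = 32.23 N

D = 32.2 N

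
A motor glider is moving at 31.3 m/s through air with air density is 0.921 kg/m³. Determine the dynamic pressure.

q = ½ρv² = ½ × 0.921 × 31.3² = 451 Pa

q = 451 Pa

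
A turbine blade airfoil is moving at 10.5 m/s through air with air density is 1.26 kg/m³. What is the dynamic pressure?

q = 69.5 Pa

q = ½ρv² = ½ × 1.26 × 10.5² = 69.5 Pa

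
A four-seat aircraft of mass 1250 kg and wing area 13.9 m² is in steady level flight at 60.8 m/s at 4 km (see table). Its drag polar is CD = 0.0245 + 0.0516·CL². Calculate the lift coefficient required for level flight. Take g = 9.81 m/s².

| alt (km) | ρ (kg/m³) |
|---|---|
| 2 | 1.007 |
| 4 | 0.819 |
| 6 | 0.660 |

CL = 0.583

At 4 km, from the table: ρ = 0.819 kg/m³.
In steady level flight, lift balances weight: W = mg = 1250 × 9.81 = 12262 N.
Dynamic pressure q = 0.5 × 0.819 × 60.8² = 1514 Pa.
CL = W/(q·S) = 12262 / (1514 × 13.9) = 0.5828.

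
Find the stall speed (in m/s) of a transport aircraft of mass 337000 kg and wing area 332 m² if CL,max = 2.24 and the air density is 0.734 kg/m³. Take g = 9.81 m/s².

Weight W = mg = 337000 × 9.81 = 3.306×10^6 N.
V_stall = √(2W/(ρ·S·CL,max)) = √(2 × 3.306×10^6 / (0.734 × 332 × 2.24))
V_stall = √12110 = 110 m/s

V_stall = 110 m/s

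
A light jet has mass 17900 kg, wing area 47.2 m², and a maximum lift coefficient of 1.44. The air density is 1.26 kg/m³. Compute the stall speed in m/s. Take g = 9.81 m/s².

V_stall = 64 m/s

Stall occurs when L = W at CL,max. W = mg = 17900 × 9.81 = 1.756×10^5 N.
From L = ½ρV²S·CL,max = W: V_stall = √(2W/(ρSCL,max)) = √(2·1.756×10^5/(1.26·47.2·1.44))
V_stall = √4101 = 64 m/s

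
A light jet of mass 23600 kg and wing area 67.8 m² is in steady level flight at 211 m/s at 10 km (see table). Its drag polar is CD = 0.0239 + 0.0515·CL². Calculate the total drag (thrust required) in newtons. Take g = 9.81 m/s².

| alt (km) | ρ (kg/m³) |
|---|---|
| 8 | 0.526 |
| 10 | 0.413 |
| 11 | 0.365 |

At 10 km, from the table: ρ = 0.413 kg/m³.
In steady level flight, lift balances weight: W = mg = 23600 × 9.81 = 2.3152×10^5 N.
q = ½ρv² = ½ × 0.413 × 211² = 9194 Pa.
Required CL = L/(qS) = 2.3152×10^5/(9194·67.8) = 0.3714.
CD = 0.0239 + 0.0515 × 0.3714² = 0.031.
D = q·S·CD = 9194 × 67.8 × 0.031 = 19330 N

D = 19300 N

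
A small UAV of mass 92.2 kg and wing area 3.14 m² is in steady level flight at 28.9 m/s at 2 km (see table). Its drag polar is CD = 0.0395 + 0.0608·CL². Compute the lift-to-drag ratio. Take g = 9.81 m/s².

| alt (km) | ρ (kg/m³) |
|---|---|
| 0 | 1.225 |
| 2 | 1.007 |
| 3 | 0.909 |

At 2 km, from the table: ρ = 1.007 kg/m³.
Level flight ⇒ L = W = m·g = 92.2 × 9.81 = 904.48 N.
Dynamic pressure q = 0.5 × 1.007 × 28.9² = 420.5 Pa.
CL = W/(q·S) = 904.48 / (420.5 × 3.14) = 0.685.
CD = 0.0395 + 0.0608 × 0.685² = 0.06803.
L/D = CL/CD = 0.685 / 0.06803 = 10.1

L/D = 10.1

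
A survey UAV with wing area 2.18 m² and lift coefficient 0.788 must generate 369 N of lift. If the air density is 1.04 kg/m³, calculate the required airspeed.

L = ½ρv²S·CL ⇒ v = √(2L/(ρ·S·CL))
v = √(2 × 369 / (1.04 × 2.18 × 0.788)) = √413.1 = 20.3 m/s

v = 20.3 m/s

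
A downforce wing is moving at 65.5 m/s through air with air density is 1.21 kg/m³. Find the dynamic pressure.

q = ½ρv² = ½ × 1.21 × 65.5² = 2600 Pa

q = 2600 Pa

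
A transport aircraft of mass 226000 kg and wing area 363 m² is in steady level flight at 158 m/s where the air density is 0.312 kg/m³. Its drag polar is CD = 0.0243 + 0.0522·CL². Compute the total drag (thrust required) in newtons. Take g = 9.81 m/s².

Level flight ⇒ L = W = m·g = 226000 × 9.81 = 2.2171×10^6 N.
q = ½ρv² = ½ × 0.312 × 158² = 3894 Pa.
CL = 2W/(ρv²S) = 2×2.2171×10^6/(0.312×158²×363) = 1.568.
CD = 0.0243 + 0.0522 × 1.568² = 0.1527.
D = q·S·CD = 3894 × 363 × 0.1527 = 2.159×10^5 N

D = 2.16×10^5 N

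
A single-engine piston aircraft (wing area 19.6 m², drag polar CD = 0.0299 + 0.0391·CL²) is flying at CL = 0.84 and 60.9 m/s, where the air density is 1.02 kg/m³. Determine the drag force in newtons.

D = 2130 N

CD = 0.0299 + 0.0391 × 0.84² = 0.05749
D = ½ρv²S·CD = ½ × 1.02 × 60.9² × 19.6 × 0.05749 = 2130 N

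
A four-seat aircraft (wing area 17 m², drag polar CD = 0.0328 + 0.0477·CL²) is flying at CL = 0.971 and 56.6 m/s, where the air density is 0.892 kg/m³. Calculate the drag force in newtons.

D = 1890 N

CD = 0.0328 + 0.0477 × 0.971² = 0.07777
D = ½ρv²S·CD = ½ × 0.892 × 56.6² × 17 × 0.07777 = 1890 N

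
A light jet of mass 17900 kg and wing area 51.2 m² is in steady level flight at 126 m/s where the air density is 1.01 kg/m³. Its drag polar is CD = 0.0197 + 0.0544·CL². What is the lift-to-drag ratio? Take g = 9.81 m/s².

L/D = 14.4

Weight W = mg = 17900 × 9.81 = 1.756×10^5 N; in level flight L = W.
q = ½ρv² = ½ × 1.01 × 126² = 8017 Pa.
CL = 2W/(ρv²S) = 2×1.756×10^5/(1.01×126²×51.2) = 0.4278.
CD = 0.0197 + 0.0544 × 0.4278² = 0.02965.
L/D = CL/CD = 0.4278 / 0.02965 = 14.4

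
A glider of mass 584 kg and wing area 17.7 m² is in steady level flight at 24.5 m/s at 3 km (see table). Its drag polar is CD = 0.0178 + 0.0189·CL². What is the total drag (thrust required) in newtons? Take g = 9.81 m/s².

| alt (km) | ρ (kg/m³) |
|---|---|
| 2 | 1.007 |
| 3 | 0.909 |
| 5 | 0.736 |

At 3 km, from the table: ρ = 0.909 kg/m³.
Level flight ⇒ L = W = m·g = 584 × 9.81 = 5729 N.
Dynamic pressure q = 0.5 × 0.909 × 24.5² = 272.8 Pa.
Required CL = L/(qS) = 5729/(272.8·17.7) = 1.186.
CD = 0.0178 + 0.0189 × 1.186² = 0.0444.
D = q·S·CD = 272.8 × 17.7 × 0.0444 = 214.4 N

D = 214 N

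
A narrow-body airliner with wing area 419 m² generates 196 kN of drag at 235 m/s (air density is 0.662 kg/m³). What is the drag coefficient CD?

CD = 0.0256

From D = ½ρv²S·CD, rearranging gives CD = 2D/(ρv²S).
CD = 2 × 1.96×10^5 / (0.662 × 235² × 419) = 0.0256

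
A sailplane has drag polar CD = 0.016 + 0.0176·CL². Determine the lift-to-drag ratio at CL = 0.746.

L/D = 28.9

CD = 0.016 + 0.0176 × 0.746² = 0.02579
L/D = CL/CD = 0.746 / 0.02579 = 28.9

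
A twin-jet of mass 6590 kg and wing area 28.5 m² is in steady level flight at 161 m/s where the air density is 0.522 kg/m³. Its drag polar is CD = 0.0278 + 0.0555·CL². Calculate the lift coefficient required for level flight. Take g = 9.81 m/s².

Weight W = mg = 6590 × 9.81 = 64648 N; in level flight L = W.
q = ½ρv² = ½ × 0.522 × 161² = 6765 Pa.
CL = 2W/(ρv²S) = 2×64648/(0.522×161²×28.5) = 0.3353.

CL = 0.335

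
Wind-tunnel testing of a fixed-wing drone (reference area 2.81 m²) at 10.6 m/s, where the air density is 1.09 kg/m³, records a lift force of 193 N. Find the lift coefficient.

From L = ½ρv²S·CL, rearranging gives CL = 2L/(ρv²S).
CL = 2 × 193 / (1.09 × 10.6² × 2.81) = 1.12

CL = 1.12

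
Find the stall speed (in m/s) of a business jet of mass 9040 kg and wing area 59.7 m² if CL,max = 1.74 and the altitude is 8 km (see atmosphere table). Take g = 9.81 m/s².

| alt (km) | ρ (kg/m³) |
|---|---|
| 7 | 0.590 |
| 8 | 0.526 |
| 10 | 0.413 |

At 8 km, from the table: ρ = 0.526 kg/m³.
Stall occurs when L = W at CL,max. W = mg = 9040 × 9.81 = 88680 N.
From L = ½ρV²S·CL,max = W: V_stall = √(2W/(ρSCL,max)) = √(2·88680/(0.526·59.7·1.74))
V_stall = √3246 = 57 m/s

V_stall = 57 m/s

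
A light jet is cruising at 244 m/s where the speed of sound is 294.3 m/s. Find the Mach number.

M = v/a = 244 / 294.3 = 0.829

M = 0.829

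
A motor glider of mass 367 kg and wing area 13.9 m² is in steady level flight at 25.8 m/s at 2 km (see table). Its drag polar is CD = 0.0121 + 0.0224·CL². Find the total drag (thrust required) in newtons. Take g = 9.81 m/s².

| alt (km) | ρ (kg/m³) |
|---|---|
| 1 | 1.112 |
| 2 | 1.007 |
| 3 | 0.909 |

At 2 km, from the table: ρ = 1.007 kg/m³.
Level flight ⇒ L = W = m·g = 367 × 9.81 = 3600.3 N.
q = ½ρv² = ½ × 1.007 × 25.8² = 335.1 Pa.
Required CL = L/(qS) = 3600.3/(335.1·13.9) = 0.7728.
CD = 0.0121 + 0.0224 × 0.7728² = 0.02548.
D = q·S·CD = 335.1 × 13.9 × 0.02548 = 118.7 N

D = 119 N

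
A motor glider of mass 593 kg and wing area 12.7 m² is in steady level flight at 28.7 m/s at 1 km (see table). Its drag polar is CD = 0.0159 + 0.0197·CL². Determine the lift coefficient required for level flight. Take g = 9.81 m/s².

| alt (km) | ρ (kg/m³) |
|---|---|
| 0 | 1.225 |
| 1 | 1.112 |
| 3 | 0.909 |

At 1 km, from the table: ρ = 1.112 kg/m³.
In steady level flight, lift balances weight: W = mg = 593 × 9.81 = 5817.3 N.
q = ½ρv² = ½ × 1.112 × 28.7² = 458 Pa.
Required CL = L/(qS) = 5817.3/(458·12.7) = 1.

CL = 1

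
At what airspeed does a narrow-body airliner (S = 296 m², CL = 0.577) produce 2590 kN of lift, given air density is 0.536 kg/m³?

v = 238 m/s

L = ½ρv²S·CL ⇒ v = √(2L/(ρ·S·CL))
v = √(2 × 2.59×10^6 / (0.536 × 296 × 0.577)) = √56580 = 238 m/s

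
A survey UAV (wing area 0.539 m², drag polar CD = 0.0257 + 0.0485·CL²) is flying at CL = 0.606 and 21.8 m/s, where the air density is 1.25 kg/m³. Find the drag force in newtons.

D = 6.97 N

CD = 0.0257 + 0.0485 × 0.606² = 0.04351
D = ½ρv²S·CD = ½ × 1.25 × 21.8² × 0.539 × 0.04351 = 6.97 N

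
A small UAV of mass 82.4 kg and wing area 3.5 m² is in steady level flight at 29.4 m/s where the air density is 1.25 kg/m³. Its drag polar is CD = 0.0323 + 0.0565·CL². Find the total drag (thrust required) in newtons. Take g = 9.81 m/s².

D = 80.6 N

Level flight ⇒ L = W = m·g = 82.4 × 9.81 = 808.34 N.
Dynamic pressure q = 0.5 × 1.25 × 29.4² = 540.2 Pa.
CL = W/(q·S) = 808.34 / (540.2 × 3.5) = 0.4275.
CD = 0.0323 + 0.0565 × 0.4275² = 0.04263.
D = q·S·CD = 540.2 × 3.5 × 0.04263 = 80.6 N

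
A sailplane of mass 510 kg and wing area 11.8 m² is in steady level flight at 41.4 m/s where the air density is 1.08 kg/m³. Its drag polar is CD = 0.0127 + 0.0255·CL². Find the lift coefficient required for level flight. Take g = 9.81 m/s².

In steady level flight, lift balances weight: W = mg = 510 × 9.81 = 5003.1 N.
q = ½ρv² = ½ × 1.08 × 41.4² = 925.5 Pa.
CL = 2W/(ρv²S) = 2×5003.1/(1.08×41.4²×11.8) = 0.4581.

CL = 0.458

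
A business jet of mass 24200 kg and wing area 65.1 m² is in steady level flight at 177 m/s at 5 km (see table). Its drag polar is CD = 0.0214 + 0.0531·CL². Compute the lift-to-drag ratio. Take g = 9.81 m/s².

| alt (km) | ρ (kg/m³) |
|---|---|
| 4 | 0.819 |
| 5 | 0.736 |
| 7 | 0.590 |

L/D = 11.8

At 5 km, from the table: ρ = 0.736 kg/m³.
Weight W = mg = 24200 × 9.81 = 2.374×10^5 N; in level flight L = W.
q = ½ρv² = ½ × 0.736 × 177² = 11530 Pa.
Required CL = L/(qS) = 2.374×10^5/(11530·65.1) = 0.3163.
CD = 0.0214 + 0.0531 × 0.3163² = 0.02671.
L/D = CL/CD = 0.3163 / 0.02671 = 11.8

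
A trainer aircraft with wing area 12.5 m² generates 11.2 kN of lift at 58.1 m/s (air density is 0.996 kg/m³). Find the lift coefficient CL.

From L = ½ρv²S·CL, rearranging gives CL = 2L/(ρv²S).
CL = 2 × 11200 / (0.996 × 58.1² × 12.5) = 0.533

CL = 0.533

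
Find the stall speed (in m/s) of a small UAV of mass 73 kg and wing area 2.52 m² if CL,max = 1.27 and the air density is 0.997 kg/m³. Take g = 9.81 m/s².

V_stall = 21.2 m/s

At stall, lift equals weight: L = W = m·g = 73 × 9.81 = 716.1 N.
V_stall = √(2W/(ρ·S·CL,max)) = √(2 × 716.1 / (0.997 × 2.52 × 1.27))
V_stall = √448.9 = 21.2 m/s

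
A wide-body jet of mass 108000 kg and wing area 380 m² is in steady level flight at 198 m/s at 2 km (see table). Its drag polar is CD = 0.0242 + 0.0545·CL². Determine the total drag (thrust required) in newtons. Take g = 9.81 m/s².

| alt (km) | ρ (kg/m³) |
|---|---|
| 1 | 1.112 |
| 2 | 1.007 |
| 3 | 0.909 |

D = 1.9×10^5 N

At 2 km, from the table: ρ = 1.007 kg/m³.
Weight W = mg = 108000 × 9.81 = 1.0595×10^6 N; in level flight L = W.
q = ½ρv² = ½ × 1.007 × 198² = 19740 Pa.
CL = 2W/(ρv²S) = 2×1.0595×10^6/(1.007×198²×380) = 0.1412.
CD = 0.0242 + 0.0545 × 0.1412² = 0.02529.
D = q·S·CD = 19740 × 380 × 0.02529 = 1.897×10^5 N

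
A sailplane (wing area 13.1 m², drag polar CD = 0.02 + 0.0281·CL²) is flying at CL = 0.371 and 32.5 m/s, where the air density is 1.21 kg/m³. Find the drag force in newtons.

D = 200 N

CD = 0.02 + 0.0281 × 0.371² = 0.02387
D = ½ρv²S·CD = ½ × 1.21 × 32.5² × 13.1 × 0.02387 = 200 N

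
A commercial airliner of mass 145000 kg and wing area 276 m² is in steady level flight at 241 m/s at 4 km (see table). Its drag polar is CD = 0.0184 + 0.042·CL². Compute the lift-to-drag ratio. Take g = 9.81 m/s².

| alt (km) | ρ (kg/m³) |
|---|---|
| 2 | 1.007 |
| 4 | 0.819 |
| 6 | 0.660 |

L/D = 10.6

At 4 km, from the table: ρ = 0.819 kg/m³.
Weight W = mg = 145000 × 9.81 = 1.4224×10^6 N; in level flight L = W.
Dynamic pressure q = 0.5 × 0.819 × 241² = 23780 Pa.
Required CL = L/(qS) = 1.4224×10^6/(23780·276) = 0.2167.
CD = 0.0184 + 0.042 × 0.2167² = 0.02037.
L/D = CL/CD = 0.2167 / 0.02037 = 10.6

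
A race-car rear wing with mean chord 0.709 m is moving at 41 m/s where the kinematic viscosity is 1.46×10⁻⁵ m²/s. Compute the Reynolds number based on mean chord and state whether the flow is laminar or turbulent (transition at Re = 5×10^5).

Re = v·c/ν = 41 × 0.709 / (1.46×10⁻⁵) = 1.99×10^6
Since 1.99×10^6 > 5×10^5, the flow is turbulent.

Re = 1.99×10^6 (turbulent)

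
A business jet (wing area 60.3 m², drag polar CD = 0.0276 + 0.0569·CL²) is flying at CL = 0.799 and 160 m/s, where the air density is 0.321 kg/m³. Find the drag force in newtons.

CD = 0.0276 + 0.0569 × 0.799² = 0.06393
D = ½ρv²S·CD = ½ × 0.321 × 160² × 60.3 × 0.06393 = 15800 N

D = 15800 N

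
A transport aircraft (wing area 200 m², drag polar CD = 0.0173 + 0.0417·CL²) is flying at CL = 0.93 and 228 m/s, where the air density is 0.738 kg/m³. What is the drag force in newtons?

CD = 0.0173 + 0.0417 × 0.93² = 0.05337
D = ½ρv²S·CD = ½ × 0.738 × 228² × 200 × 0.05337 = 2.05×10^5 N

D = 2.05×10^5 N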